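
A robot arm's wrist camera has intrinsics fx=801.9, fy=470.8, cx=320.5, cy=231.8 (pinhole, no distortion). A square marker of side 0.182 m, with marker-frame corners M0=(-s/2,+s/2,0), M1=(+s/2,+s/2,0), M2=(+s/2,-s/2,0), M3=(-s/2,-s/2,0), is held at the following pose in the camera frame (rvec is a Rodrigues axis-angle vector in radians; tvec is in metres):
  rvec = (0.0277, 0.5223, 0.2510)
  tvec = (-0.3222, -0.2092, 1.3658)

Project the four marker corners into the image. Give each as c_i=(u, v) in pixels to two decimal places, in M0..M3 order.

Intrinsics K: fx=801.9, fy=470.8, cx=320.5, cy=231.8
Marker side s = 0.182 m; corners in marker frame (Z=0):
  M0 = (-0.0910, +0.0910, 0)
  M1 = (+0.0910, +0.0910, 0)
  M2 = (+0.0910, -0.0910, 0)
  M3 = (-0.0910, -0.0910, 0)
rvec = (0.0277, 0.5223, 0.2510), |rvec| = θ = 0.58014 rad = 33.240°
Rodrigues: sinθ=0.54814, 1−cosθ=0.16362; R = I + sinθ·[k]× + (1−cosθ)·[k]×²:
    [+0.83676 -0.23012 +0.49687]
    [+0.24419 +0.96900 +0.03756]
    [-0.49011 +0.08990 +0.86701]
t = (-0.3222, -0.2092, 1.3658) m
M0: Pc = R·M0+t = (-0.41929, -0.14324, +1.41858); u = 801.9·(-0.41929)/1.41858 + 320.5 = 83.4847, v = 470.8·(-0.14324)/1.41858 + 231.8 = 184.2607
M1: Pc = R·M1+t = (-0.26700, -0.09880, +1.32938); u = 801.9·(-0.26700)/1.32938 + 320.5 = 159.4444, v = 470.8·(-0.09880)/1.32938 + 231.8 = 196.8101
M2: Pc = R·M2+t = (-0.22511, -0.27516, +1.31302); u = 801.9·(-0.22511)/1.31302 + 320.5 = 183.0161, v = 470.8·(-0.27516)/1.31302 + 231.8 = 133.1386
M3: Pc = R·M3+t = (-0.37740, -0.31960, +1.40222); u = 801.9·(-0.37740)/1.40222 + 320.5 = 104.6706, v = 470.8·(-0.31960)/1.40222 + 231.8 = 124.4931

c0=(83.48, 184.26) c1=(159.44, 196.81) c2=(183.02, 133.14) c3=(104.67, 124.49)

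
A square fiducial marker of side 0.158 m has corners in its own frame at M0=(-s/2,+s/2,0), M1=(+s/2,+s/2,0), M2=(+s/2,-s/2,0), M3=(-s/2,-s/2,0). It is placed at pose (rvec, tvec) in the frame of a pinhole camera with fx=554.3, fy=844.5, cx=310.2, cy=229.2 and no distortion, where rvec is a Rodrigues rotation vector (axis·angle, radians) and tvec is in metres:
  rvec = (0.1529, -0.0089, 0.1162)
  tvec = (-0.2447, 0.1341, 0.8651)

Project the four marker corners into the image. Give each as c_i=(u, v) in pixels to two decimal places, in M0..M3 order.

c0=(99.83, 424.57) c1=(199.52, 441.38) c2=(208.32, 294.05) c3=(105.86, 276.28)

Intrinsics K: fx=554.3, fy=844.5, cx=310.2, cy=229.2
Marker side s = 0.158 m; corners in marker frame (Z=0):
  M0 = (-0.0790, +0.0790, 0)
  M1 = (+0.0790, +0.0790, 0)
  M2 = (+0.0790, -0.0790, 0)
  M3 = (-0.0790, -0.0790, 0)
rvec = (0.1529, -0.0089, 0.1162), |rvec| = θ = 0.19225 rad = 11.015°
Rodrigues: sinθ=0.19107, 1−cosθ=0.01842; R = I + sinθ·[k]× + (1−cosθ)·[k]×²:
    [+0.99323 -0.11616 +0.00001]
    [+0.11481 +0.98162 -0.15248]
    [+0.01770 +0.15144 +0.98831]
t = (-0.2447, 0.1341, 0.8651) m
M0: Pc = R·M0+t = (-0.33234, +0.20258, +0.87567); u = 554.3·(-0.33234)/0.87567 + 310.2 = 99.8261, v = 844.5·(+0.20258)/0.87567 + 229.2 = 424.5680
M1: Pc = R·M1+t = (-0.17541, +0.22072, +0.87846); u = 554.3·(-0.17541)/0.87846 + 310.2 = 199.5171, v = 844.5·(+0.22072)/0.87846 + 229.2 = 441.3842
M2: Pc = R·M2+t = (-0.15706, +0.06562, +0.85453); u = 554.3·(-0.15706)/0.85453 + 310.2 = 208.3232, v = 844.5·(+0.06562)/0.85453 + 229.2 = 294.0515
M3: Pc = R·M3+t = (-0.31399, +0.04748, +0.85174); u = 554.3·(-0.31399)/0.85174 + 310.2 = 105.8604, v = 844.5·(+0.04748)/0.85174 + 229.2 = 276.2791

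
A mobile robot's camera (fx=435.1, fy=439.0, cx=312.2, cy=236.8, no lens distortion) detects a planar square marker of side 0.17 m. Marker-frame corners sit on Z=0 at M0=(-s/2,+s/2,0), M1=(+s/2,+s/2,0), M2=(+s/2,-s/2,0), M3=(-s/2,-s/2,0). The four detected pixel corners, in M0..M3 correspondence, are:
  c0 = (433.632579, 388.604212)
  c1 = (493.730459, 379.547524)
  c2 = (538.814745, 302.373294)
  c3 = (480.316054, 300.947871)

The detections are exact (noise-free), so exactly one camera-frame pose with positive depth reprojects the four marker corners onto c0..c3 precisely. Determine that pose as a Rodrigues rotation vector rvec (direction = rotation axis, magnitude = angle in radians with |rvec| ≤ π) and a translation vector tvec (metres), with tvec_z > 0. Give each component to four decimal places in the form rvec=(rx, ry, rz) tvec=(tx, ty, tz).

rvec=(0.4235, -0.5710, 0.2338) tvec=(0.2974, 0.1805, 0.7372)

Intrinsics K: fx=435.1, fy=439.0, cx=312.2, cy=236.8
Marker side s = 0.17 m; corners in marker frame (Z=0):
  M0 = (-0.0850, +0.0850, 0)
  M1 = (+0.0850, +0.0850, 0)
  M2 = (+0.0850, -0.0850, 0)
  M3 = (-0.0850, -0.0850, 0)
Detected image corners:
  c0 = (433.632579, 388.604212) px
  c1 = (493.730459, 379.547524) px
  c2 = (538.814745, 302.373294) px
  c3 = (480.316054, 300.947871) px
Planar DLT: solve 8×8 A·h = b for H (H[2,2]=1):
  H  [+722.87817 -57.48594 +487.70980]
  H  [+239.85095 +632.23360 +344.27038]
  H  [+0.76834 +0.43589 +1.00000]
B = K⁻¹H; ‖b₁‖=1.356488, ‖b₂‖=1.356488; λ = 2/(‖b₁‖+‖b₂‖) = 0.737198, sign → tz>0 ⇒ λ=+0.737198
r₁ = λ·B[:,0] = (+0.81836,+0.09724,+0.56642); r₂ = λ·B[:,1] = (-0.32797,+0.88836,+0.32133)
r₃ = r₁×r₂ = (-0.47193,-0.44873,+0.75889); SVD([r₁ r₂ r₃]) → R = UVᵀ:
  R  [+0.81836 -0.32797 -0.47193]
  R  [+0.09724 +0.88836 -0.44873]
  R  [+0.56642 +0.32133 +0.75889]
t = (+0.29737, +0.18047, +0.73720) m
tr R = 2.465613; θ = arccos((tr R − 1)/2) = 0.748359 rad = 42.878°
axis k = ((R−Rᵀ)₃₂, (R−Rᵀ)₁₃, (R−Rᵀ)₂₁) / (2 sinθ) = (+0.565863, -0.763001, +0.312456)
rvec = θ·k = (+0.423468, -0.570999, +0.233829)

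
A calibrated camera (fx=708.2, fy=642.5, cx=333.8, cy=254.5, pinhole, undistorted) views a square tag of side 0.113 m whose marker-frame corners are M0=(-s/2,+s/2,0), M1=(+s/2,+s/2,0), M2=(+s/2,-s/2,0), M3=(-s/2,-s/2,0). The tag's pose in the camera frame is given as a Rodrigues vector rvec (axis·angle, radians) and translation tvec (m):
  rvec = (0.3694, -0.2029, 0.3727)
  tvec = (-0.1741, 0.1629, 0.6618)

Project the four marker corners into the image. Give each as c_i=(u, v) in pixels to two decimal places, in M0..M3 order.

c0=(69.98, 441.90) c1=(186.30, 467.13) c2=(225.73, 383.12) c3=(104.70, 352.57)

Intrinsics K: fx=708.2, fy=642.5, cx=333.8, cy=254.5
Marker side s = 0.113 m; corners in marker frame (Z=0):
  M0 = (-0.0565, +0.0565, 0)
  M1 = (+0.0565, +0.0565, 0)
  M2 = (+0.0565, -0.0565, 0)
  M3 = (-0.0565, -0.0565, 0)
rvec = (0.3694, -0.2029, 0.3727), |rvec| = θ = 0.56261 rad = 32.235°
Rodrigues: sinθ=0.53340, 1−cosθ=0.15413; R = I + sinθ·[k]× + (1−cosθ)·[k]×²:
    [+0.91231 -0.38984 -0.12532]
    [+0.31685 +0.86591 -0.38704]
    [+0.25941 +0.31339 +0.91351]
t = (-0.1741, 0.1629, 0.6618) m
M0: Pc = R·M0+t = (-0.24767, +0.19392, +0.66485); u = 708.2·(-0.24767)/0.66485 + 333.8 = 69.9794, v = 642.5·(+0.19392)/0.66485 + 254.5 = 441.9029
M1: Pc = R·M1+t = (-0.14458, +0.22973, +0.69416); u = 708.2·(-0.14458)/0.69416 + 333.8 = 186.2959, v = 642.5·(+0.22973)/0.69416 + 254.5 = 467.1287
M2: Pc = R·M2+t = (-0.10053, +0.13188, +0.65875); u = 708.2·(-0.10053)/0.65875 + 333.8 = 225.7256, v = 642.5·(+0.13188)/0.65875 + 254.5 = 383.1249
M3: Pc = R·M3+t = (-0.20362, +0.09607, +0.62944); u = 708.2·(-0.20362)/0.62944 + 333.8 = 104.7010, v = 642.5·(+0.09607)/0.62944 + 254.5 = 352.5678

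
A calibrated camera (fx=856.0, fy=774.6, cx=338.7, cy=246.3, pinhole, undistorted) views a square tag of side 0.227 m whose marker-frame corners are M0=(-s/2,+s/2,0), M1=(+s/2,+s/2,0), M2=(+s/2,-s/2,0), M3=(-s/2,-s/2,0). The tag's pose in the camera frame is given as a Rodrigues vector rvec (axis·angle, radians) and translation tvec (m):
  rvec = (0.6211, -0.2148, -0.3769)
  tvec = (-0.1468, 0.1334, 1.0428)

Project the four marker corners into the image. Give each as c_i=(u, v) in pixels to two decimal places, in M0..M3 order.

Intrinsics K: fx=856.0, fy=774.6, cx=338.7, cy=246.3
Marker side s = 0.227 m; corners in marker frame (Z=0):
  M0 = (-0.1135, +0.1135, 0)
  M1 = (+0.1135, +0.1135, 0)
  M2 = (+0.1135, -0.1135, 0)
  M3 = (-0.1135, -0.1135, 0)
rvec = (0.6211, -0.2148, -0.3769), |rvec| = θ = 0.75760 rad = 43.407°
Rodrigues: sinθ=0.68718, 1−cosθ=0.27351; R = I + sinθ·[k]× + (1−cosθ)·[k]×²:
    [+0.91032 +0.27829 -0.30639]
    [-0.40544 +0.74847 -0.52479]
    [+0.08328 +0.60195 +0.79418]
t = (-0.1468, 0.1334, 1.0428) m
M0: Pc = R·M0+t = (-0.21854, +0.26437, +1.10167); u = 856.0·(-0.21854)/1.10167 + 338.7 = 168.8974, v = 774.6·(+0.26437)/1.10167 + 246.3 = 432.1822
M1: Pc = R·M1+t = (-0.01189, +0.17233, +1.12057); u = 856.0·(-0.01189)/1.12057 + 338.7 = 329.6151, v = 774.6·(+0.17233)/1.12057 + 246.3 = 365.4265
M2: Pc = R·M2+t = (-0.07506, +0.00243, +0.98393); u = 856.0·(-0.07506)/0.98393 + 338.7 = 273.3952, v = 774.6·(+0.00243)/0.98393 + 246.3 = 248.2134
M3: Pc = R·M3+t = (-0.28171, +0.09447, +0.96503); u = 856.0·(-0.28171)/0.96503 + 338.7 = 88.8195, v = 774.6·(+0.09447)/0.96503 + 246.3 = 322.1251

c0=(168.90, 432.18) c1=(329.62, 365.43) c2=(273.40, 248.21) c3=(88.82, 322.13)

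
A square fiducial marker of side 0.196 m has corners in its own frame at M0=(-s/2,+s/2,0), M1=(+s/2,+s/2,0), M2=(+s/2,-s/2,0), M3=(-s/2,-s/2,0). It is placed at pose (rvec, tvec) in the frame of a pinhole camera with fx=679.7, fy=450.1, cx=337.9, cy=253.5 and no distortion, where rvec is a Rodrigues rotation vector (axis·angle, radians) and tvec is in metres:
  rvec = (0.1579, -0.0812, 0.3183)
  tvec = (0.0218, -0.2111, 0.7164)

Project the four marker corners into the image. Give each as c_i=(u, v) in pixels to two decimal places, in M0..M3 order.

Intrinsics K: fx=679.7, fy=450.1, cx=337.9, cy=253.5
Marker side s = 0.196 m; corners in marker frame (Z=0):
  M0 = (-0.0980, +0.0980, 0)
  M1 = (+0.0980, +0.0980, 0)
  M2 = (+0.0980, -0.0980, 0)
  M3 = (-0.0980, -0.0980, 0)
rvec = (0.1579, -0.0812, 0.3183), |rvec| = θ = 0.36447 rad = 20.883°
Rodrigues: sinθ=0.35646, 1−cosθ=0.06569; R = I + sinθ·[k]× + (1−cosθ)·[k]×²:
    [+0.94664 -0.31764 -0.05456]
    [+0.30496 +0.93757 -0.16721]
    [+0.10427 +0.14165 +0.98441]
t = (0.0218, -0.2111, 0.7164) m
M0: Pc = R·M0+t = (-0.10210, -0.14910, +0.72006); u = 679.7·(-0.10210)/0.72006 + 337.9 = 241.5238, v = 450.1·(-0.14910)/0.72006 + 253.5 = 160.2975
M1: Pc = R·M1+t = (+0.08344, -0.08933, +0.74050); u = 679.7·(+0.08344)/0.74050 + 337.9 = 414.4910, v = 450.1·(-0.08933)/0.74050 + 253.5 = 199.2011
M2: Pc = R·M2+t = (+0.14570, -0.27310, +0.71274); u = 679.7·(+0.14570)/0.71274 + 337.9 = 476.8460, v = 450.1·(-0.27310)/0.71274 + 253.5 = 81.0373
M3: Pc = R·M3+t = (-0.03984, -0.33287, +0.69230); u = 679.7·(-0.03984)/0.69230 + 337.9 = 298.7831, v = 450.1·(-0.33287)/0.69230 + 253.5 = 37.0854

c0=(241.52, 160.30) c1=(414.49, 199.20) c2=(476.85, 81.04) c3=(298.78, 37.09)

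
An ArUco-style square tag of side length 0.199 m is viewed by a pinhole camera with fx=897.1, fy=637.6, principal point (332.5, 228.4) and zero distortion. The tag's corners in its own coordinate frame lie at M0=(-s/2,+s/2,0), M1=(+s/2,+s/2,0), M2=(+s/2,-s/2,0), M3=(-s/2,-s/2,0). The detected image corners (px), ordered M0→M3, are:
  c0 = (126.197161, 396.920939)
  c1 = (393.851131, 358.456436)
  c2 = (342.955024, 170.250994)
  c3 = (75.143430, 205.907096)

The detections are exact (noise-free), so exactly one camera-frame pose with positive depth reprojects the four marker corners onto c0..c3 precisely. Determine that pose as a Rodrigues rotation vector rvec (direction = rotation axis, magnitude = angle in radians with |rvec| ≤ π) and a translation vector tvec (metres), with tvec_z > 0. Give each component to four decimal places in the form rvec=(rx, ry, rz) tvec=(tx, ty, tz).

Intrinsics K: fx=897.1, fy=637.6, cx=332.5, cy=228.4
Marker side s = 0.199 m; corners in marker frame (Z=0):
  M0 = (-0.0995, +0.0995, 0)
  M1 = (+0.0995, +0.0995, 0)
  M2 = (+0.0995, -0.0995, 0)
  M3 = (-0.0995, -0.0995, 0)
Detected image corners:
  c0 = (126.197161, 396.920939) px
  c1 = (393.851131, 358.456436) px
  c2 = (342.955024, 170.250994) px
  c3 = (75.143430, 205.907096) px
Planar DLT: solve 8×8 A·h = b for H (H[2,2]=1):
  H  [+1362.35220 +253.61712 +235.47251]
  H  [-165.76787 +949.70346 +282.64856]
  H  [+0.07232 -0.01081 +1.00000]
B = K⁻¹H; ‖b₁‖=1.520682, ‖b₂‖=1.520682; λ = 2/(‖b₁‖+‖b₂‖) = 0.657599, sign → tz>0 ⇒ λ=+0.657599
r₁ = λ·B[:,0] = (+0.98102,-0.18800,+0.04756); r₂ = λ·B[:,1] = (+0.18854,+0.98204,-0.00711)
r₃ = r₁×r₂ = (-0.04536,+0.01594,+0.99884); SVD([r₁ r₂ r₃]) → R = UVᵀ:
  R  [+0.98102 +0.18854 -0.04536]
  R  [-0.18800 +0.98204 +0.01594]
  R  [+0.04756 -0.00711 +0.99884]
t = (-0.07112, +0.05595, +0.65760) m
tr R = 2.961899; θ = arccos((tr R − 1)/2) = 0.195506 rad = 11.202°
axis k = ((R−Rᵀ)₃₂, (R−Rᵀ)₁₃, (R−Rᵀ)₂₁) / (2 sinθ) = (-0.059324, -0.239161, -0.969166)
rvec = θ·k = (-0.011598, -0.046757, -0.189478)

rvec=(-0.0116, -0.0468, -0.1895) tvec=(-0.0711, 0.0560, 0.6576)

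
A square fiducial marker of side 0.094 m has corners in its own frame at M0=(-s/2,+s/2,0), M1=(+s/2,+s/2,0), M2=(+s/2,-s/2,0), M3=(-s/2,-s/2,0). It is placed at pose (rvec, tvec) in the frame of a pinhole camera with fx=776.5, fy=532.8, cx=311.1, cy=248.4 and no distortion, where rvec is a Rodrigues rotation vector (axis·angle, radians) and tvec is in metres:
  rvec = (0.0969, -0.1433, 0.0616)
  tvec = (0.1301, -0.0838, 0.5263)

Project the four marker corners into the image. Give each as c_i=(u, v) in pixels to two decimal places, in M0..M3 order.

c0=(430.39, 208.05) c1=(561.51, 214.14) c2=(575.02, 119.50) c3=(442.05, 110.79)

Intrinsics K: fx=776.5, fy=532.8, cx=311.1, cy=248.4
Marker side s = 0.094 m; corners in marker frame (Z=0):
  M0 = (-0.0470, +0.0470, 0)
  M1 = (+0.0470, +0.0470, 0)
  M2 = (+0.0470, -0.0470, 0)
  M3 = (-0.0470, -0.0470, 0)
rvec = (0.0969, -0.1433, 0.0616), |rvec| = θ = 0.18363 rad = 10.521°
Rodrigues: sinθ=0.18260, 1−cosθ=0.01681; R = I + sinθ·[k]× + (1−cosθ)·[k]×²:
    [+0.98787 -0.06818 -0.13952]
    [+0.05433 +0.99343 -0.10076]
    [+0.14547 +0.09196 +0.98508]
t = (0.1301, -0.0838, 0.5263) m
M0: Pc = R·M0+t = (+0.08047, -0.03966, +0.52378); u = 776.5·(+0.08047)/0.52378 + 311.1 = 430.3889, v = 532.8·(-0.03966)/0.52378 + 248.4 = 208.0548
M1: Pc = R·M1+t = (+0.17333, -0.03456, +0.53746); u = 776.5·(+0.17333)/0.53746 + 311.1 = 561.5140, v = 532.8·(-0.03456)/0.53746 + 248.4 = 214.1441
M2: Pc = R·M2+t = (+0.17973, -0.12794, +0.52882); u = 776.5·(+0.17973)/0.52882 + 311.1 = 575.0175, v = 532.8·(-0.12794)/0.52882 + 248.4 = 119.4985
M3: Pc = R·M3+t = (+0.08687, -0.13304, +0.51514); u = 776.5·(+0.08687)/0.51514 + 311.1 = 442.0507, v = 532.8·(-0.13304)/0.51514 + 248.4 = 110.7946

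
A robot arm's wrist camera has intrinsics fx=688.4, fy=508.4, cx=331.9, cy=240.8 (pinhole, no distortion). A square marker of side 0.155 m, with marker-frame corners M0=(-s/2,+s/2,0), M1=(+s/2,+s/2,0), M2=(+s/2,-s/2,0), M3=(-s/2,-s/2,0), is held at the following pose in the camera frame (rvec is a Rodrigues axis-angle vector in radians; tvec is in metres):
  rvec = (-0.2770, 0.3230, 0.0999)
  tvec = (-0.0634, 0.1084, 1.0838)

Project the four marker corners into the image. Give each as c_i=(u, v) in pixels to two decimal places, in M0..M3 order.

c0=(238.74, 324.09) c1=(331.12, 332.15) c2=(345.09, 258.86) c3=(255.27, 254.37)

Intrinsics K: fx=688.4, fy=508.4, cx=331.9, cy=240.8
Marker side s = 0.155 m; corners in marker frame (Z=0):
  M0 = (-0.0775, +0.0775, 0)
  M1 = (+0.0775, +0.0775, 0)
  M2 = (+0.0775, -0.0775, 0)
  M3 = (-0.0775, -0.0775, 0)
rvec = (-0.2770, 0.3230, 0.0999), |rvec| = θ = 0.43708 rad = 25.043°
Rodrigues: sinθ=0.42329, 1−cosθ=0.09401; R = I + sinθ·[k]× + (1−cosθ)·[k]×²:
    [+0.94375 -0.14078 +0.29920]
    [+0.05272 +0.95733 +0.28414]
    [-0.32643 -0.25239 +0.91090]
t = (-0.0634, 0.1084, 1.0838) m
M0: Pc = R·M0+t = (-0.14745, +0.17851, +1.08954); u = 688.4·(-0.14745)/1.08954 + 331.9 = 238.7366, v = 508.4·(+0.17851)/1.08954 + 240.8 = 324.0950
M1: Pc = R·M1+t = (-0.00117, +0.18668, +1.03894); u = 688.4·(-0.00117)/1.03894 + 331.9 = 331.1250, v = 508.4·(+0.18668)/1.03894 + 240.8 = 332.1503
M2: Pc = R·M2+t = (+0.02065, +0.03829, +1.07806); u = 688.4·(+0.02065)/1.07806 + 331.9 = 345.0867, v = 508.4·(+0.03829)/1.07806 + 240.8 = 258.8584
M3: Pc = R·M3+t = (-0.12563, +0.03012, +1.12866); u = 688.4·(-0.12563)/1.12866 + 331.9 = 255.2746, v = 508.4·(+0.03012)/1.12866 + 240.8 = 254.3678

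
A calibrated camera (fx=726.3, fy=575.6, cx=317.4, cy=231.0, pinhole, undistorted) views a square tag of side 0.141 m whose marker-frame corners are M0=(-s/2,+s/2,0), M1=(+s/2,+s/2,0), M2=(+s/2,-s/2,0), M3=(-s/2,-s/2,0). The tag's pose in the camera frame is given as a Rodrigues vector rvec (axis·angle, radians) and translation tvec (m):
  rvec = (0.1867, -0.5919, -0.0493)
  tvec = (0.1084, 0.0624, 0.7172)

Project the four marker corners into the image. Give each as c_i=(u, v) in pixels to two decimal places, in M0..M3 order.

c0=(369.29, 346.37) c1=(474.45, 324.23) c2=(481.09, 220.26) c3=(372.50, 231.17)

Intrinsics K: fx=726.3, fy=575.6, cx=317.4, cy=231.0
Marker side s = 0.141 m; corners in marker frame (Z=0):
  M0 = (-0.0705, +0.0705, 0)
  M1 = (+0.0705, +0.0705, 0)
  M2 = (+0.0705, -0.0705, 0)
  M3 = (-0.0705, -0.0705, 0)
rvec = (0.1867, -0.5919, -0.0493), |rvec| = θ = 0.62260 rad = 35.672°
Rodrigues: sinθ=0.58315, 1−cosθ=0.18764; R = I + sinθ·[k]× + (1−cosθ)·[k]×²:
    [+0.82924 -0.00732 -0.55885]
    [-0.09967 +0.98195 -0.16074]
    [+0.54994 +0.18899 +0.81354]
t = (0.1084, 0.0624, 0.7172) m
M0: Pc = R·M0+t = (+0.04942, +0.13865, +0.69175); u = 726.3·(+0.04942)/0.69175 + 317.4 = 369.2913, v = 575.6·(+0.13865)/0.69175 + 231.0 = 346.3725
M1: Pc = R·M1+t = (+0.16635, +0.12460, +0.76929); u = 726.3·(+0.16635)/0.76929 + 317.4 = 474.4486, v = 575.6·(+0.12460)/0.76929 + 231.0 = 324.2286
M2: Pc = R·M2+t = (+0.16738, -0.01385, +0.74265); u = 726.3·(+0.16738)/0.74265 + 317.4 = 481.0928, v = 575.6·(-0.01385)/0.74265 + 231.0 = 220.2621
M3: Pc = R·M3+t = (+0.05045, +0.00020, +0.66511); u = 726.3·(+0.05045)/0.66511 + 317.4 = 372.4968, v = 575.6·(+0.00020)/0.66511 + 231.0 = 231.1723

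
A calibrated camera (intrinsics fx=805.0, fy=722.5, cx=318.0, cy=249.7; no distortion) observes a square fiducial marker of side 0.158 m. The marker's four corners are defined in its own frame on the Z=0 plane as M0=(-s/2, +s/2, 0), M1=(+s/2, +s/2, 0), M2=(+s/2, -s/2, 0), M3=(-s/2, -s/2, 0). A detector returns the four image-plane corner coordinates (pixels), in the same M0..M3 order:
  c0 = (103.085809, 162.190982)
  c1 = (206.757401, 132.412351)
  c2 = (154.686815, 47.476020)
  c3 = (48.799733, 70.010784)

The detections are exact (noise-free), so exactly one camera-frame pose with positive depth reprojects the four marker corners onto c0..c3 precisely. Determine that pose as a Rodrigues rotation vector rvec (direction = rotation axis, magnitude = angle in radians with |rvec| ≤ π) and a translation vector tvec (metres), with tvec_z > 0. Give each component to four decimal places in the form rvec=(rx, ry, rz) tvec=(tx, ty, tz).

rvec=(-0.2581, -0.5158, -0.4601) tvec=(-0.2538, -0.2221, 1.0875)

Intrinsics K: fx=805.0, fy=722.5, cx=318.0, cy=249.7
Marker side s = 0.158 m; corners in marker frame (Z=0):
  M0 = (-0.0790, +0.0790, 0)
  M1 = (+0.0790, +0.0790, 0)
  M2 = (+0.0790, -0.0790, 0)
  M3 = (-0.0790, -0.0790, 0)
Detected image corners:
  c0 = (103.085809, 162.190982) px
  c1 = (206.757401, 132.412351) px
  c2 = (154.686815, 47.476020) px
  c3 = (48.799733, 70.010784) px
Planar DLT: solve 8×8 A·h = b for H (H[2,2]=1):
  H  [+725.41131 +321.91488 +130.10255]
  H  [-115.42180 +548.06704 +102.12966]
  H  [+0.48459 -0.11212 +1.00000]
B = K⁻¹H; ‖b₁‖=0.919559, ‖b₂‖=0.919559; λ = 2/(‖b₁‖+‖b₂‖) = 1.087478, sign → tz>0 ⇒ λ=+1.087478
r₁ = λ·B[:,0] = (+0.77179,-0.35586,+0.52698); r₂ = λ·B[:,1] = (+0.48304,+0.86707,-0.12193)
r₃ = r₁×r₂ = (-0.41354,+0.34866,+0.84108); SVD([r₁ r₂ r₃]) → R = UVᵀ:
  R  [+0.77179 +0.48304 -0.41354]
  R  [-0.35586 +0.86707 +0.34866]
  R  [+0.52698 -0.12193 +0.84108]
t = (-0.25383, -0.22212, +1.08748) m
tr R = 2.479938; θ = arccos((tr R − 1)/2) = 0.737772 rad = 42.271°
axis k = ((R−Rᵀ)₃₂, (R−Rᵀ)₁₃, (R−Rᵀ)₂₁) / (2 sinθ) = (-0.349802, -0.699128, -0.623585)
rvec = θ·k = (-0.258074, -0.515797, -0.460064)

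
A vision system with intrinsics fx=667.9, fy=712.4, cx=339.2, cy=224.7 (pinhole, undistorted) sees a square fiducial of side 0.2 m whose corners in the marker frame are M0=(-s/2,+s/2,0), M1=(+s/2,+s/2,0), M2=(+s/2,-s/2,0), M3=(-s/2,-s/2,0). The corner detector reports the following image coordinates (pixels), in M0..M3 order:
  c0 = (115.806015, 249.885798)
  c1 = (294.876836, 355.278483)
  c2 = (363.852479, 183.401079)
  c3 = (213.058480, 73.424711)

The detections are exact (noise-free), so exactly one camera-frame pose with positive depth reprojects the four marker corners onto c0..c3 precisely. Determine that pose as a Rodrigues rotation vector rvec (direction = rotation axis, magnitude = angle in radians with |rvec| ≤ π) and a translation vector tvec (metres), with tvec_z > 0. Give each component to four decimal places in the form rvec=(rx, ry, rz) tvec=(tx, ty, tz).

rvec=(-0.3348, -0.4615, 0.4800) tvec=(-0.0872, -0.0112, 0.6805)

Intrinsics K: fx=667.9, fy=712.4, cx=339.2, cy=224.7
Marker side s = 0.2 m; corners in marker frame (Z=0):
  M0 = (-0.1000, +0.1000, 0)
  M1 = (+0.1000, +0.1000, 0)
  M2 = (+0.1000, -0.1000, 0)
  M3 = (-0.1000, -0.1000, 0)
Detected image corners:
  c0 = (115.806015, 249.885798) px
  c1 = (294.876836, 355.278483) px
  c2 = (363.852479, 183.401079) px
  c3 = (213.058480, 73.424711) px
Planar DLT: solve 8×8 A·h = b for H (H[2,2]=1):
  H  [+944.94104 -560.89163 +253.56427]
  H  [+647.81615 +740.31666 +212.96199]
  H  [+0.50443 -0.60303 +1.00000]
B = K⁻¹H; ‖b₁‖=1.469591, ‖b₂‖=1.469591; λ = 2/(‖b₁‖+‖b₂‖) = 0.680461, sign → tz>0 ⇒ λ=+0.680461
r₁ = λ·B[:,0] = (+0.78839,+0.51051,+0.34324); r₂ = λ·B[:,1] = (-0.36305,+0.83655,-0.41034)
r₃ = r₁×r₂ = (-0.49662,+0.19890,+0.84487); SVD([r₁ r₂ r₃]) → R = UVᵀ:
  R  [+0.78839 -0.36305 -0.49662]
  R  [+0.51051 +0.83655 +0.19890]
  R  [+0.34324 -0.41034 +0.84487]
t = (-0.08725, -0.01121, +0.68046) m
tr R = 2.469817; θ = arccos((tr R − 1)/2) = 0.745265 rad = 42.701°
axis k = ((R−Rᵀ)₃₂, (R−Rᵀ)₁₃, (R−Rᵀ)₂₁) / (2 sinθ) = (-0.449178, -0.619217, +0.644057)
rvec = θ·k = (-0.334756, -0.461481, +0.479993)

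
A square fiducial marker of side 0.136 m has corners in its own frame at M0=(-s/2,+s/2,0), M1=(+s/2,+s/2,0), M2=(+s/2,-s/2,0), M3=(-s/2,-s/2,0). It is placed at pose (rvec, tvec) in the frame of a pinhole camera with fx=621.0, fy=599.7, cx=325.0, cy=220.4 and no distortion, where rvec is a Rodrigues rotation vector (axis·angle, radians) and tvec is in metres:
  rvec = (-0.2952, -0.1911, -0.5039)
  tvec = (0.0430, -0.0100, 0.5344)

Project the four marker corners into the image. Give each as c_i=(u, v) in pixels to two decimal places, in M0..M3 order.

Intrinsics K: fx=621.0, fy=599.7, cx=325.0, cy=220.4
Marker side s = 0.136 m; corners in marker frame (Z=0):
  M0 = (-0.0680, +0.0680, 0)
  M1 = (+0.0680, +0.0680, 0)
  M2 = (+0.0680, -0.0680, 0)
  M3 = (-0.0680, -0.0680, 0)
rvec = (-0.2952, -0.1911, -0.5039), |rvec| = θ = 0.61447 rad = 35.207°
Rodrigues: sinθ=0.57653, 1−cosθ=0.18292; R = I + sinθ·[k]× + (1−cosθ)·[k]×²:
    [+0.85929 +0.50011 -0.10723]
    [-0.44545 +0.83477 +0.32362]
    [+0.25136 -0.23032 +0.94009]
t = (0.0430, -0.0100, 0.5344) m
M0: Pc = R·M0+t = (+0.01858, +0.07706, +0.50165); u = 621.0·(+0.01858)/0.50165 + 325.0 = 347.9953, v = 599.7·(+0.07706)/0.50165 + 220.4 = 312.5168
M1: Pc = R·M1+t = (+0.13544, +0.01647, +0.53583); u = 621.0·(+0.13544)/0.53583 + 325.0 = 481.9675, v = 599.7·(+0.01647)/0.53583 + 220.4 = 238.8371
M2: Pc = R·M2+t = (+0.06742, -0.09706, +0.56715); u = 621.0·(+0.06742)/0.56715 + 325.0 = 398.8256, v = 599.7·(-0.09706)/0.56715 + 220.4 = 117.7755
M3: Pc = R·M3+t = (-0.04944, -0.03647, +0.53297); u = 621.0·(-0.04944)/0.53297 + 325.0 = 267.3942, v = 599.7·(-0.03647)/0.53297 + 220.4 = 179.3598

c0=(348.00, 312.52) c1=(481.97, 238.84) c2=(398.83, 117.78) c3=(267.39, 179.36)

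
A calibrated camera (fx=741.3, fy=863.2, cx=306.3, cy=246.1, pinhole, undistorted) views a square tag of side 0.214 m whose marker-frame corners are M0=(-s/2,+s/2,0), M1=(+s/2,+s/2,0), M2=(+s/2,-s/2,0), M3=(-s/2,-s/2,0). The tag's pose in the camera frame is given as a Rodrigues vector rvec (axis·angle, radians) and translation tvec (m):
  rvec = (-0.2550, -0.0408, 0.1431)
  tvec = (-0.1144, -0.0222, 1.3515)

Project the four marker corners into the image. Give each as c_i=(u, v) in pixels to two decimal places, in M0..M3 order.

Intrinsics K: fx=741.3, fy=863.2, cx=306.3, cy=246.1
Marker side s = 0.214 m; corners in marker frame (Z=0):
  M0 = (-0.1070, +0.1070, 0)
  M1 = (+0.1070, +0.1070, 0)
  M2 = (+0.1070, -0.1070, 0)
  M3 = (-0.1070, -0.1070, 0)
rvec = (-0.2550, -0.0408, 0.1431), |rvec| = θ = 0.29524 rad = 16.916°
Rodrigues: sinθ=0.29097, 1−cosθ=0.04327; R = I + sinθ·[k]× + (1−cosθ)·[k]×²:
    [+0.98901 -0.13587 -0.05832]
    [+0.14619 +0.95756 +0.24841]
    [+0.02210 -0.25421 +0.96690]
t = (-0.1144, -0.0222, 1.3515) m
M0: Pc = R·M0+t = (-0.23476, +0.06462, +1.32194); u = 741.3·(-0.23476)/1.32194 + 306.3 = 174.6530, v = 863.2·(+0.06462)/1.32194 + 246.1 = 288.2930
M1: Pc = R·M1+t = (-0.02311, +0.09590, +1.32666); u = 741.3·(-0.02311)/1.32666 + 306.3 = 293.3848, v = 863.2·(+0.09590)/1.32666 + 246.1 = 308.4988
M2: Pc = R·M2+t = (+0.00596, -0.10902, +1.38106); u = 741.3·(+0.00596)/1.38106 + 306.3 = 309.5000, v = 863.2·(-0.10902)/1.38106 + 246.1 = 177.9623
M3: Pc = R·M3+t = (-0.20569, -0.14030, +1.37634); u = 741.3·(-0.20569)/1.37634 + 306.3 = 195.5165, v = 863.2·(-0.14030)/1.37634 + 246.1 = 158.1067

c0=(174.65, 288.29) c1=(293.38, 308.50) c2=(309.50, 177.96) c3=(195.52, 158.11)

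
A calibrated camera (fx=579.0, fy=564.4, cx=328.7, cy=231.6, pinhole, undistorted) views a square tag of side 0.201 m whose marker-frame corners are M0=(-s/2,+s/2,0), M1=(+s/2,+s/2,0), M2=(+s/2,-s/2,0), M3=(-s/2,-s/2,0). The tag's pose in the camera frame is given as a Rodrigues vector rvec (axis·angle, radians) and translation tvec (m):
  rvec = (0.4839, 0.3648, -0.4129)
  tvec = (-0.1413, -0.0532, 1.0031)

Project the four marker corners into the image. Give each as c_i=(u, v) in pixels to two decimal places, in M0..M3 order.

Intrinsics K: fx=579.0, fy=564.4, cx=328.7, cy=231.6
Marker side s = 0.201 m; corners in marker frame (Z=0):
  M0 = (-0.1005, +0.1005, 0)
  M1 = (+0.1005, +0.1005, 0)
  M2 = (+0.1005, -0.1005, 0)
  M3 = (-0.1005, -0.1005, 0)
rvec = (0.4839, 0.3648, -0.4129), |rvec| = θ = 0.73330 rad = 42.015°
Rodrigues: sinθ=0.66932, 1−cosθ=0.25703; R = I + sinθ·[k]× + (1−cosθ)·[k]×²:
    [+0.85490 +0.46126 +0.23747]
    [-0.29250 +0.80658 -0.51368]
    [-0.42848 +0.36969 +0.82446]
t = (-0.1413, -0.0532, 1.0031) m
M0: Pc = R·M0+t = (-0.18086, +0.05726, +1.08332); u = 579.0·(-0.18086)/1.08332 + 328.7 = 232.0352, v = 564.4·(+0.05726)/1.08332 + 231.6 = 261.4309
M1: Pc = R·M1+t = (-0.00903, -0.00153, +0.99719); u = 579.0·(-0.00903)/0.99719 + 328.7 = 323.4589, v = 564.4·(-0.00153)/0.99719 + 231.6 = 230.7314
M2: Pc = R·M2+t = (-0.10174, -0.16366, +0.92288); u = 579.0·(-0.10174)/0.92288 + 328.7 = 264.8709, v = 564.4·(-0.16366)/0.92288 + 231.6 = 131.5134
M3: Pc = R·M3+t = (-0.27357, -0.10487, +1.00901); u = 579.0·(-0.27357)/1.00901 + 328.7 = 171.7152, v = 564.4·(-0.10487)/1.00901 + 231.6 = 172.9424

c0=(232.04, 261.43) c1=(323.46, 230.73) c2=(264.87, 131.51) c3=(171.72, 172.94)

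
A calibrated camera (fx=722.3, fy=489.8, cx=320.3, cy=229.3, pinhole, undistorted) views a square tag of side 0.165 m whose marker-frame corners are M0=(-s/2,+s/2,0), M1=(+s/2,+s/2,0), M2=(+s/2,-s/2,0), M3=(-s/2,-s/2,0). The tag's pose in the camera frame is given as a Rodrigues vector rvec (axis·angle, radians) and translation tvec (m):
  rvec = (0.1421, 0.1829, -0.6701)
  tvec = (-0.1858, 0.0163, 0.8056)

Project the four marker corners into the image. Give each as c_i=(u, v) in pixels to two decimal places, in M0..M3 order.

Intrinsics K: fx=722.3, fy=489.8, cx=320.3, cy=229.3
Marker side s = 0.165 m; corners in marker frame (Z=0):
  M0 = (-0.0825, +0.0825, 0)
  M1 = (+0.0825, +0.0825, 0)
  M2 = (+0.0825, -0.0825, 0)
  M3 = (-0.0825, -0.0825, 0)
rvec = (0.1421, 0.1829, -0.6701), |rvec| = θ = 0.70900 rad = 40.623°
Rodrigues: sinθ=0.65107, 1−cosθ=0.24099; R = I + sinθ·[k]× + (1−cosθ)·[k]×²:
    [+0.76869 +0.62781 +0.12231]
    [-0.60289 +0.77505 -0.18925]
    [-0.21361 +0.07173 +0.97428]
t = (-0.1858, 0.0163, 0.8056) m
M0: Pc = R·M0+t = (-0.19742, +0.12998, +0.82914); u = 722.3·(-0.19742)/0.82914 + 320.3 = 148.3166, v = 489.8·(+0.12998)/0.82914 + 229.3 = 306.0836
M1: Pc = R·M1+t = (-0.07059, +0.03050, +0.79390); u = 722.3·(-0.07059)/0.79390 + 320.3 = 256.0777, v = 489.8·(+0.03050)/0.79390 + 229.3 = 248.1191
M2: Pc = R·M2+t = (-0.17418, -0.09738, +0.78206); u = 722.3·(-0.17418)/0.78206 + 320.3 = 159.4321, v = 489.8·(-0.09738)/0.78206 + 229.3 = 168.3111
M3: Pc = R·M3+t = (-0.30101, +0.00210, +0.81730); u = 722.3·(-0.30101)/0.81730 + 320.3 = 54.2781, v = 489.8·(+0.00210)/0.81730 + 229.3 = 230.5567

c0=(148.32, 306.08) c1=(256.08, 248.12) c2=(159.43, 168.31) c3=(54.28, 230.56)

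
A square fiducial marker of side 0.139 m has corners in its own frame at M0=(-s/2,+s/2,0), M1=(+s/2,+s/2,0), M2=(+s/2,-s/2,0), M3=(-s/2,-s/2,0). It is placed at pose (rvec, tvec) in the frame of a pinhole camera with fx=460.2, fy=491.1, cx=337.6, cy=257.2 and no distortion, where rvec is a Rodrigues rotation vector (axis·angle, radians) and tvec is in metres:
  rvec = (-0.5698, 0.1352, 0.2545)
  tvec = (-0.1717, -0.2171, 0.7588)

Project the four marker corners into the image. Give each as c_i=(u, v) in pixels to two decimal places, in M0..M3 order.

Intrinsics K: fx=460.2, fy=491.1, cx=337.6, cy=257.2
Marker side s = 0.139 m; corners in marker frame (Z=0):
  M0 = (-0.0695, +0.0695, 0)
  M1 = (+0.0695, +0.0695, 0)
  M2 = (+0.0695, -0.0695, 0)
  M3 = (-0.0695, -0.0695, 0)
rvec = (-0.5698, 0.1352, 0.2545), |rvec| = θ = 0.63853 rad = 36.585°
Rodrigues: sinθ=0.59602, 1−cosθ=0.19703; R = I + sinθ·[k]× + (1−cosθ)·[k]×²:
    [+0.95987 -0.27478 +0.05612]
    [+0.20033 +0.81181 +0.54849]
    [-0.19627 -0.51523 +0.83427]
t = (-0.1717, -0.2171, 0.7588) m
M0: Pc = R·M0+t = (-0.25751, -0.17460, +0.73663); u = 460.2·(-0.25751)/0.73663 + 337.6 = 176.7256, v = 491.1·(-0.17460)/0.73663 + 257.2 = 140.7957
M1: Pc = R·M1+t = (-0.12409, -0.14676, +0.70935); u = 460.2·(-0.12409)/0.70935 + 337.6 = 257.0972, v = 491.1·(-0.14676)/0.70935 + 257.2 = 155.5968
M2: Pc = R·M2+t = (-0.08589, -0.25960, +0.78097); u = 460.2·(-0.08589)/0.78097 + 337.6 = 286.9866, v = 491.1·(-0.25960)/0.78097 + 257.2 = 93.9558
M3: Pc = R·M3+t = (-0.21931, -0.28744, +0.80825); u = 460.2·(-0.21931)/0.80825 + 337.6 = 212.7277, v = 491.1·(-0.28744)/0.80825 + 257.2 = 82.5469

c0=(176.73, 140.80) c1=(257.10, 155.60) c2=(286.99, 93.96) c3=(212.73, 82.55)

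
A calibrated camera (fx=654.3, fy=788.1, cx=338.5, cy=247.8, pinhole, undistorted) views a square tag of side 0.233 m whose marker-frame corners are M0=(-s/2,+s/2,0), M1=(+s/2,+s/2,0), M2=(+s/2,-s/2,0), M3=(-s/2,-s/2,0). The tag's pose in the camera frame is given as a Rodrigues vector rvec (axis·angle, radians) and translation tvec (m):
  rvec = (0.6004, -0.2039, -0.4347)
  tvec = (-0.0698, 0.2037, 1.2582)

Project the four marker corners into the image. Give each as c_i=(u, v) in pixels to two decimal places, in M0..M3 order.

Intrinsics K: fx=654.3, fy=788.1, cx=338.5, cy=247.8
Marker side s = 0.233 m; corners in marker frame (Z=0):
  M0 = (-0.1165, +0.1165, 0)
  M1 = (+0.1165, +0.1165, 0)
  M2 = (+0.1165, -0.1165, 0)
  M3 = (-0.1165, -0.1165, 0)
rvec = (0.6004, -0.2039, -0.4347), |rvec| = θ = 0.76878 rad = 44.048°
Rodrigues: sinθ=0.69526, 1−cosθ=0.28124; R = I + sinθ·[k]× + (1−cosθ)·[k]×²:
    [+0.89030 +0.33487 -0.30860]
    [-0.45138 +0.73854 -0.50080]
    [+0.06021 +0.58516 +0.80868]
t = (-0.0698, 0.2037, 1.2582) m
M0: Pc = R·M0+t = (-0.13451, +0.34233, +1.31936); u = 654.3·(-0.13451)/1.31936 + 338.5 = 271.7949, v = 788.1·(+0.34233)/1.31936 + 247.8 = 452.2841
M1: Pc = R·M1+t = (+0.07293, +0.23715, +1.33339); u = 654.3·(+0.07293)/1.33339 + 338.5 = 374.2883, v = 788.1·(+0.23715)/1.33339 + 247.8 = 387.9706
M2: Pc = R·M2+t = (-0.00509, +0.06507, +1.19704); u = 654.3·(-0.00509)/1.19704 + 338.5 = 335.7161, v = 788.1·(+0.06507)/1.19704 + 247.8 = 290.6425
M3: Pc = R·M3+t = (-0.21253, +0.17025, +1.18301); u = 654.3·(-0.21253)/1.18301 + 338.5 = 220.9530, v = 788.1·(+0.17025)/1.18301 + 247.8 = 361.2141

c0=(271.79, 452.28) c1=(374.29, 387.97) c2=(335.72, 290.64) c3=(220.95, 361.21)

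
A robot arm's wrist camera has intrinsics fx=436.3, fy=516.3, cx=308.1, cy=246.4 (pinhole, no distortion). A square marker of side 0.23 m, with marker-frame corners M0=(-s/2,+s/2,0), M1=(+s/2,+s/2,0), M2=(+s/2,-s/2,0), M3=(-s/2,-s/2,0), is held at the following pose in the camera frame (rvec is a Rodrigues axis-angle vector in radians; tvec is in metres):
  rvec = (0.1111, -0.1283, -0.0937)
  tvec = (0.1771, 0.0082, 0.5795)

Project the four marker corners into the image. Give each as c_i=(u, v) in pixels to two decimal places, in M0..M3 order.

c0=(363.46, 365.49) c1=(524.14, 340.37) c2=(519.24, 142.18) c3=(350.51, 158.43)

Intrinsics K: fx=436.3, fy=516.3, cx=308.1, cy=246.4
Marker side s = 0.23 m; corners in marker frame (Z=0):
  M0 = (-0.1150, +0.1150, 0)
  M1 = (+0.1150, +0.1150, 0)
  M2 = (+0.1150, -0.1150, 0)
  M3 = (-0.1150, -0.1150, 0)
rvec = (0.1111, -0.1283, -0.0937), |rvec| = θ = 0.19387 rad = 11.108°
Rodrigues: sinθ=0.19265, 1−cosθ=0.01873; R = I + sinθ·[k]× + (1−cosθ)·[k]×²:
    [+0.98742 +0.08601 -0.13269]
    [-0.10022 +0.98947 -0.10441]
    [+0.12231 +0.11640 +0.98564]
t = (0.1771, 0.0082, 0.5795) m
M0: Pc = R·M0+t = (+0.07344, +0.13351, +0.57882); u = 436.3·(+0.07344)/0.57882 + 308.1 = 363.4556, v = 516.3·(+0.13351)/0.57882 + 246.4 = 365.4931
M1: Pc = R·M1+t = (+0.30054, +0.11046, +0.60695); u = 436.3·(+0.30054)/0.60695 + 308.1 = 524.1428, v = 516.3·(+0.11046)/0.60695 + 246.4 = 340.3657
M2: Pc = R·M2+t = (+0.28076, -0.11711, +0.58018); u = 436.3·(+0.28076)/0.58018 + 308.1 = 519.2354, v = 516.3·(-0.11711)/0.58018 + 246.4 = 142.1803
M3: Pc = R·M3+t = (+0.05366, -0.09406, +0.55205); u = 436.3·(+0.05366)/0.55205 + 308.1 = 350.5057, v = 516.3·(-0.09406)/0.55205 + 246.4 = 158.4272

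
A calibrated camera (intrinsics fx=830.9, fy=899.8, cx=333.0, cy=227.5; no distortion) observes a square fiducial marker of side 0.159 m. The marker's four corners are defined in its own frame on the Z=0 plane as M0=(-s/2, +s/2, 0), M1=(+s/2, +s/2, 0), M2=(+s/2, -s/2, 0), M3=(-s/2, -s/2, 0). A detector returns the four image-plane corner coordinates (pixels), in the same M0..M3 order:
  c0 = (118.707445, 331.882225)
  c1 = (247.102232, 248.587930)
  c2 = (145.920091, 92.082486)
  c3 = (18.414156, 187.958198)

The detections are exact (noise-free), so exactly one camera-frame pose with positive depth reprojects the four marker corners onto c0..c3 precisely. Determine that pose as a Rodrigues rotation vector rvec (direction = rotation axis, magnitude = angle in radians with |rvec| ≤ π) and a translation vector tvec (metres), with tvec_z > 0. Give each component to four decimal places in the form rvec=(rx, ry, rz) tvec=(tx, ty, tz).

rvec=(0.2796, 0.2352, -0.5546) tvec=(-0.1888, -0.0082, 0.7789)

Intrinsics K: fx=830.9, fy=899.8, cx=333.0, cy=227.5
Marker side s = 0.159 m; corners in marker frame (Z=0):
  M0 = (-0.0795, +0.0795, 0)
  M1 = (+0.0795, +0.0795, 0)
  M2 = (+0.0795, -0.0795, 0)
  M3 = (-0.0795, -0.0795, 0)
Detected image corners:
  c0 = (118.707445, 331.882225) px
  c1 = (247.102232, 248.587930) px
  c2 = (145.920091, 92.082486) px
  c3 = (18.414156, 187.958198) px
Planar DLT: solve 8×8 A·h = b for H (H[2,2]=1):
  H  [+754.91679 +666.95091 +131.63372]
  H  [-643.56219 +997.88105 +217.97494]
  H  [-0.37619 +0.25249 +1.00000]
B = K⁻¹H; ‖b₁‖=1.283829, ‖b₂‖=1.283829; λ = 2/(‖b₁‖+‖b₂‖) = 0.778920, sign → tz>0 ⇒ λ=+0.778920
r₁ = λ·B[:,0] = (+0.82512,-0.48302,-0.29302); r₂ = λ·B[:,1] = (+0.54641,+0.81410,+0.19667)
r₃ = r₁×r₂ = (+0.14355,-0.32239,+0.93566); SVD([r₁ r₂ r₃]) → R = UVᵀ:
  R  [+0.82512 +0.54641 +0.14355]
  R  [-0.48302 +0.81410 -0.32239]
  R  [-0.29302 +0.19667 +0.93566]
t = (-0.18877, -0.00825, +0.77892) m
tr R = 2.574885; θ = arccos((tr R − 1)/2) = 0.664148 rad = 38.053°
axis k = ((R−Rᵀ)₃₂, (R−Rᵀ)₁₃, (R−Rᵀ)₂₁) / (2 sinθ) = (+0.421046, +0.354139, -0.835048)
rvec = θ·k = (+0.279636, +0.235201, -0.554596)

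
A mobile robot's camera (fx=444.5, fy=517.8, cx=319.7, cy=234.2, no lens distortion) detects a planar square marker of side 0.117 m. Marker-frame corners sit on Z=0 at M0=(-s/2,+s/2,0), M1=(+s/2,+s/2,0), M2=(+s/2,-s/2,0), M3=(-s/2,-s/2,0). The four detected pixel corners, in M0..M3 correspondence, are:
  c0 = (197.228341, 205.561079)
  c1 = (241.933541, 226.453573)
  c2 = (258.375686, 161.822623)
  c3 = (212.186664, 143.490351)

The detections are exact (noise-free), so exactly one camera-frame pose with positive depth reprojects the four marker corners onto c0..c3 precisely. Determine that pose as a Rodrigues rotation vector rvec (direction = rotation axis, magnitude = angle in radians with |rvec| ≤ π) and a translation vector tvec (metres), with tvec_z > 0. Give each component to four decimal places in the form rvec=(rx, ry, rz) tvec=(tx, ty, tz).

Intrinsics K: fx=444.5, fy=517.8, cx=319.7, cy=234.2
Marker side s = 0.117 m; corners in marker frame (Z=0):
  M0 = (-0.0585, +0.0585, 0)
  M1 = (+0.0585, +0.0585, 0)
  M2 = (+0.0585, -0.0585, 0)
  M3 = (-0.0585, -0.0585, 0)
Detected image corners:
  c0 = (197.228341, 205.561079) px
  c1 = (241.933541, 226.453573) px
  c2 = (258.375686, 161.822623) px
  c3 = (212.186664, 143.490351) px
Planar DLT: solve 8×8 A·h = b for H (H[2,2]=1):
  H  [+299.66586 -101.22806 +226.84624]
  H  [+95.81444 +567.80875 +184.37551]
  H  [-0.39009 +0.14430 +1.00000]
B = K⁻¹H; ‖b₁‖=1.092856, ‖b₂‖=1.092856; λ = 2/(‖b₁‖+‖b₂‖) = 0.915033, sign → tz>0 ⇒ λ=+0.915033
r₁ = λ·B[:,0] = (+0.87361,+0.33076,-0.35694); r₂ = λ·B[:,1] = (-0.30335,+0.94369,+0.13204)
r₃ = r₁×r₂ = (+0.38051,-0.00707,+0.92475); SVD([r₁ r₂ r₃]) → R = UVᵀ:
  R  [+0.87361 -0.30335 +0.38051]
  R  [+0.33076 +0.94369 -0.00707]
  R  [-0.35694 +0.13204 +0.92475]
t = (-0.19115, -0.08805, +0.91503) m
tr R = 2.742043; θ = arccos((tr R − 1)/2) = 0.513518 rad = 29.422°
axis k = ((R−Rᵀ)₃₂, (R−Rᵀ)₁₃, (R−Rᵀ)₂₁) / (2 sinθ) = (+0.141583, +0.750597, +0.645413)
rvec = θ·k = (+0.072706, +0.385445, +0.331432)

rvec=(0.0727, 0.3854, 0.3314) tvec=(-0.1911, -0.0880, 0.9150)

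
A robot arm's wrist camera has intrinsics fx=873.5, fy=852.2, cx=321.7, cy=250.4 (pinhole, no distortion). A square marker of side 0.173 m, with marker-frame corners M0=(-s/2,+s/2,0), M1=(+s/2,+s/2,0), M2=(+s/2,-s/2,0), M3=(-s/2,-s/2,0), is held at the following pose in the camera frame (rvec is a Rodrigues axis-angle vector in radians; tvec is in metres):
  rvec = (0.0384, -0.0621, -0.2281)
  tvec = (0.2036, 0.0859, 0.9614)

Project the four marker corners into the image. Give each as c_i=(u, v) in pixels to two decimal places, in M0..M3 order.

c0=(448.08, 418.77) c1=(598.21, 382.55) c2=(565.16, 234.51) c3=(413.46, 269.50)

Intrinsics K: fx=873.5, fy=852.2, cx=321.7, cy=250.4
Marker side s = 0.173 m; corners in marker frame (Z=0):
  M0 = (-0.0865, +0.0865, 0)
  M1 = (+0.0865, +0.0865, 0)
  M2 = (+0.0865, -0.0865, 0)
  M3 = (-0.0865, -0.0865, 0)
rvec = (0.0384, -0.0621, -0.2281), |rvec| = θ = 0.23950 rad = 13.722°
Rodrigues: sinθ=0.23722, 1−cosθ=0.02854; R = I + sinθ·[k]× + (1−cosθ)·[k]×²:
    [+0.97219 +0.22474 -0.06587]
    [-0.22711 +0.97338 -0.03099]
    [+0.05715 +0.04508 +0.99735]
t = (0.2036, 0.0859, 0.9614) m
M0: Pc = R·M0+t = (+0.13895, +0.18974, +0.96036); u = 873.5·(+0.13895)/0.96036 + 321.7 = 448.0790, v = 852.2·(+0.18974)/0.96036 + 250.4 = 418.7732
M1: Pc = R·M1+t = (+0.30713, +0.15045, +0.97024); u = 873.5·(+0.30713)/0.97024 + 321.7 = 598.2100, v = 852.2·(+0.15045)/0.97024 + 250.4 = 382.5473
M2: Pc = R·M2+t = (+0.26825, -0.01794, +0.96244); u = 873.5·(+0.26825)/0.96244 + 321.7 = 565.1639, v = 852.2·(-0.01794)/0.96244 + 250.4 = 234.5130
M3: Pc = R·M3+t = (+0.10007, +0.02135, +0.95256); u = 873.5·(+0.10007)/0.95256 + 321.7 = 413.4607, v = 852.2·(+0.02135)/0.95256 + 250.4 = 269.4991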